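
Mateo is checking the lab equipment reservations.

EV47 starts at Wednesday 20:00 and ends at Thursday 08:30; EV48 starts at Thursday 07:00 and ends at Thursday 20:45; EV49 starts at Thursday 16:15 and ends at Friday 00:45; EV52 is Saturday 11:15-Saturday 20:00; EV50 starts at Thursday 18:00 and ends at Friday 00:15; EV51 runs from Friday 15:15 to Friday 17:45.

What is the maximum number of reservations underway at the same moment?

3

Walk through starts and ends in time order (an end at T is processed before a start at T):
Wednesday 20:00 start EV47 → 1
Thursday 07:00 start EV48 → 2
Thursday 08:30 end EV47 → 1
Thursday 16:15 start EV49 → 2
Thursday 18:00 start EV50 → 3
Thursday 20:45 end EV48 → 2
Friday 00:15 end EV50 → 1
Friday 00:45 end EV49 → 0
Friday 15:15 start EV51 → 1
Friday 17:45 end EV51 → 0
Saturday 11:15 start EV52 → 1
Saturday 20:00 end EV52 → 0
Peak is 3, at Thursday 18:00 (EV48, EV49, EV50).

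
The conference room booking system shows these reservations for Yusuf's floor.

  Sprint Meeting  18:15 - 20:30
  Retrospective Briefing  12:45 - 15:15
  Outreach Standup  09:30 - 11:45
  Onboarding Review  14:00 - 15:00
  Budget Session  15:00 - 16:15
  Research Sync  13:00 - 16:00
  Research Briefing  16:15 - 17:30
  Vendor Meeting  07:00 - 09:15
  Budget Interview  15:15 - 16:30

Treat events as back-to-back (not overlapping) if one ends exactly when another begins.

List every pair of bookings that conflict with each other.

Sorted by start: Vendor Meeting, Outreach Standup, Retrospective Briefing, Research Sync, Onboarding Review, Budget Session, Budget Interview, Research Briefing, Sprint Meeting.
Outreach Standup starts after Vendor Meeting ends; Vendor Meeting is clear from here.
Retrospective Briefing starts after Outreach Standup ends; Outreach Standup is clear from here.
Research Sync starts before Retrospective Briefing ends → Retrospective Briefing and Research Sync overlap.
Onboarding Review starts before Retrospective Briefing ends → Retrospective Briefing and Onboarding Review overlap.
Budget Session starts before Retrospective Briefing ends → Retrospective Briefing and Budget Session overlap.
Budget Interview starts exactly when Retrospective Briefing ends (back-to-back, no overlap); Retrospective Briefing is clear from here.
Onboarding Review starts before Research Sync ends → Research Sync and Onboarding Review overlap.
Budget Session starts before Research Sync ends → Research Sync and Budget Session overlap.
Budget Interview starts before Research Sync ends → Research Sync and Budget Interview overlap.
Research Briefing starts after Research Sync ends; Research Sync is clear from here.
Budget Session starts exactly when Onboarding Review ends (back-to-back, no overlap); Onboarding Review is clear from here.
Budget Interview starts before Budget Session ends → Budget Session and Budget Interview overlap.
Research Briefing starts exactly when Budget Session ends (back-to-back, no overlap); Budget Session is clear from here.
Research Briefing starts before Budget Interview ends → Budget Interview and Research Briefing overlap.
Sprint Meeting starts after Budget Interview ends.
Sprint Meeting starts after Research Briefing ends.

Budget Interview & Budget Session, Budget Interview & Research Briefing, Budget Interview & Research Sync, Budget Session & Research Sync, Budget Session & Retrospective Briefing, Onboarding Review & Research Sync, Onboarding Review & Retrospective Briefing, Research Sync & Retrospective Briefing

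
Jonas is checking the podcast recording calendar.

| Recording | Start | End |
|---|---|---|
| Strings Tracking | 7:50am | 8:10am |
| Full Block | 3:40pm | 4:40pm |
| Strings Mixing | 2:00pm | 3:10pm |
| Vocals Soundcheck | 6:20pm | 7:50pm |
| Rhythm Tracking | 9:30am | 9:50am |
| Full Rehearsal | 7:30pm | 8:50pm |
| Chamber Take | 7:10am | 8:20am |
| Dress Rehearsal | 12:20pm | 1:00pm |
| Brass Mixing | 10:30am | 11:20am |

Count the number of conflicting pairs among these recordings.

Sorted by start: Chamber Take, Strings Tracking, Rhythm Tracking, Brass Mixing, Dress Rehearsal, Strings Mixing, Full Block, Vocals Soundcheck, Full Rehearsal.
Strings Tracking starts before Chamber Take ends → Chamber Take and Strings Tracking overlap.
Rhythm Tracking starts after Chamber Take ends, so nothing later overlaps Chamber Take either.
Rhythm Tracking starts after Strings Tracking ends, so nothing later overlaps Strings Tracking either.
Brass Mixing starts after Rhythm Tracking ends, so nothing later overlaps Rhythm Tracking either.
Dress Rehearsal starts after Brass Mixing ends, so nothing later overlaps Brass Mixing either.
Strings Mixing starts after Dress Rehearsal ends, so nothing later overlaps Dress Rehearsal either.
Full Block starts after Strings Mixing ends, so nothing later overlaps Strings Mixing either.
Vocals Soundcheck starts after Full Block ends, so nothing later overlaps Full Block either.
Full Rehearsal starts before Vocals Soundcheck ends → Vocals Soundcheck and Full Rehearsal overlap.
Overlapping pairs: Chamber Take & Strings Tracking, Full Rehearsal & Vocals Soundcheck — 2 in total.

2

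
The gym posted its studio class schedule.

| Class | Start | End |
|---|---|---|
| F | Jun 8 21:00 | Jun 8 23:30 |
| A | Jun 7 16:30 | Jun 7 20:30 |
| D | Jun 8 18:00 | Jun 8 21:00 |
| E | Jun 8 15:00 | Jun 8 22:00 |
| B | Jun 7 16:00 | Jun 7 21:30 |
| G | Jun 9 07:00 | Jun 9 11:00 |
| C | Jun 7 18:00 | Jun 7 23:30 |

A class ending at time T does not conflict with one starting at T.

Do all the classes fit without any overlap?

Sorted by start: B, A, C, E, D, F, G.
A starts before B ends → B and A overlap.
That's a conflict, so the schedule is not conflict-free.

No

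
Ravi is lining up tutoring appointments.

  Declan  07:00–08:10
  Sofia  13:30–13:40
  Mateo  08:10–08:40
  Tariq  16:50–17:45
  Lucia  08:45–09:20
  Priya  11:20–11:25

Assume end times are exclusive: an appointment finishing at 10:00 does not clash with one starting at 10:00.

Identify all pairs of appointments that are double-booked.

Sorted by start: Declan, Mateo, Lucia, Priya, Sofia, Tariq.
Mateo starts exactly when Declan ends (back-to-back, no overlap) — done with Declan.
Lucia starts after Mateo ends — done with Mateo.
Priya starts after Lucia ends — done with Lucia.
Sofia starts after Priya ends — done with Priya.
Tariq starts after Sofia ends.

none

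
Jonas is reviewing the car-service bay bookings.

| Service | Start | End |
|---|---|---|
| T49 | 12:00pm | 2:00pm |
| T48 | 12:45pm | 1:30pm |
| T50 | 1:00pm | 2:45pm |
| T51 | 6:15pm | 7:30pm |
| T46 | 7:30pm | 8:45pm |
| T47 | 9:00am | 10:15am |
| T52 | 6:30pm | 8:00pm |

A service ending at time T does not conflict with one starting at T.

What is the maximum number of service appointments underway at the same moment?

Walk through starts and ends in time order (an end at T is processed before a start at T):
9:00am start T47 → 1
10:15am end T47 → 0
12:00pm start T49 → 1
12:45pm start T48 → 2
1:00pm start T50 → 3
1:30pm end T48 → 2
2:00pm end T49 → 1
2:45pm end T50 → 0
6:15pm start T51 → 1
6:30pm start T52 → 2
7:30pm end T51 → 1
7:30pm start T46 → 2
8:00pm end T52 → 1
8:45pm end T46 → 0
Peak is 3, at 1:00pm (T48, T49, T50).

3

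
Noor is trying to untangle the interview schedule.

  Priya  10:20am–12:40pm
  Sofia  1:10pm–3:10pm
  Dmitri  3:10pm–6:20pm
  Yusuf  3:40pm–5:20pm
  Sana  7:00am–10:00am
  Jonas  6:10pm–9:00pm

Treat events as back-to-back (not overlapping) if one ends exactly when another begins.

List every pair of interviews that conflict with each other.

Dmitri & Jonas, Dmitri & Yusuf

Sorted by start: Sana, Priya, Sofia, Dmitri, Yusuf, Jonas.
Priya starts after Sana ends; Sana is clear from here.
Sofia starts after Priya ends; Priya is clear from here.
Dmitri starts exactly when Sofia ends (back-to-back, no overlap); Sofia is clear from here.
Yusuf starts before Dmitri ends → Dmitri and Yusuf overlap.
Jonas starts before Dmitri ends → Dmitri and Jonas overlap.
Jonas starts after Yusuf ends.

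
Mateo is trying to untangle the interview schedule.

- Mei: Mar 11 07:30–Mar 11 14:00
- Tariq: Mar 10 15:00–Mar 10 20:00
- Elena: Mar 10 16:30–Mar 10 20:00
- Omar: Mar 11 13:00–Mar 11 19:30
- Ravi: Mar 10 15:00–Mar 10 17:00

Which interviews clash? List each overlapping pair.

Sorted by start: Ravi, Tariq, Elena, Mei, Omar.
Tariq starts before Ravi ends → Ravi and Tariq overlap.
Elena starts before Ravi ends → Ravi and Elena overlap.
Mei starts after Ravi ends; Ravi is clear from here.
Elena starts before Tariq ends → Tariq and Elena overlap.
Mei starts after Tariq ends; Tariq is clear from here.
Mei starts after Elena ends; Elena is clear from here.
Omar starts before Mei ends → Mei and Omar overlap.

Elena & Ravi, Elena & Tariq, Mei & Omar, Ravi & Tariq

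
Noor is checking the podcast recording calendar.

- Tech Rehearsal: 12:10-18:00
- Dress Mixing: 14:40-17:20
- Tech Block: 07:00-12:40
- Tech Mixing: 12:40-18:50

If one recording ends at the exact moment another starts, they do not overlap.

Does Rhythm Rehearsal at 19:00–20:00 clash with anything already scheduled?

No — it doesn't clash with anything

Tech Block: ends 12:40 at or before Rhythm Rehearsal starts 19:00 → clear.
Tech Rehearsal: ends 18:00 at or before Rhythm Rehearsal starts 19:00 → clear.
Tech Mixing: ends 18:50 at or before Rhythm Rehearsal starts 19:00 → clear.
Dress Mixing: ends 17:20 at or before Rhythm Rehearsal starts 19:00 → clear.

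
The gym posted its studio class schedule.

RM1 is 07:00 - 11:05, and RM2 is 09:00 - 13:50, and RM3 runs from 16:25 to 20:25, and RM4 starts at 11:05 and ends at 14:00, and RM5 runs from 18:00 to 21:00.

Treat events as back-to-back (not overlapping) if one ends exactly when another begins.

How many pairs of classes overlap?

3

Two intervals overlap when each starts before the other ends.
Sorted by start: RM1, RM2, RM4, RM3, RM5.
RM2 starts before RM1 ends → RM1 and RM2 overlap.
RM4 starts exactly when RM1 ends (back-to-back, no overlap), so RM1 has no further overlaps.
RM4 starts before RM2 ends → RM2 and RM4 overlap.
RM3 starts after RM2 ends, so RM2 has no further overlaps.
RM3 starts after RM4 ends, so RM4 has no further overlaps.
RM5 starts before RM3 ends → RM3 and RM5 overlap.
Overlapping pairs: RM1 & RM2, RM2 & RM4, RM3 & RM5 — 3 in total.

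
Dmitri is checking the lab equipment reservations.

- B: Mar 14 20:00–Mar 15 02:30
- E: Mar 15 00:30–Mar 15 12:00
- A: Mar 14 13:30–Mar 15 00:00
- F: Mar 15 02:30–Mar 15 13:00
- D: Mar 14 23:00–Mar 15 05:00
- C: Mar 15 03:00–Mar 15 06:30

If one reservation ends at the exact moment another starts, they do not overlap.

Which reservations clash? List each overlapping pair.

A & B, A & D, B & D, B & E, C & D, C & E, C & F, D & E, D & F, E & F

Sorted by start: A, B, D, E, F, C.
B starts before A ends → A and B overlap.
D starts before A ends → A and D overlap.
E starts after A ends, so A has no further overlaps.
D starts before B ends → B and D overlap.
E starts before B ends → B and E overlap.
F starts exactly when B ends (back-to-back, no overlap), so B has no further overlaps.
E starts before D ends → D and E overlap.
F starts before D ends → D and F overlap.
C starts before D ends → D and C overlap.
F starts before E ends → E and F overlap.
C starts before E ends → E and C overlap.
C starts before F ends → F and C overlap.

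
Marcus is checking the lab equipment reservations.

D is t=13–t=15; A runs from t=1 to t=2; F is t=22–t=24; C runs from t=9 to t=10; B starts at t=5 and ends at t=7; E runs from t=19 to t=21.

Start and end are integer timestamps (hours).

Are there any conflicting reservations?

No

Sorted by start: A, B, C, D, E, F.
B starts after A ends, so nothing later overlaps A either.
C starts after B ends, so nothing later overlaps B either.
D starts after C ends, so nothing later overlaps C either.
E starts after D ends, so nothing later overlaps D either.
F starts after E ends.
Every pair is clear; the schedule has no overlaps.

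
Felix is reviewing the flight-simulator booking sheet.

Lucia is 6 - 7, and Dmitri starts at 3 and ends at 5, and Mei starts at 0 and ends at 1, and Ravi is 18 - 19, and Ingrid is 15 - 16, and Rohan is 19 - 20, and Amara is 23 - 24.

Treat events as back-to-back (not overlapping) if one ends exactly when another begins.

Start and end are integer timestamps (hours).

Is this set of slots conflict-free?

Sorted by start: Mei, Dmitri, Lucia, Ingrid, Ravi, Rohan, Amara.
Dmitri starts after Mei ends, so Mei has no further overlaps.
Lucia starts after Dmitri ends, so Dmitri has no further overlaps.
Ingrid starts after Lucia ends, so Lucia has no further overlaps.
Ravi starts after Ingrid ends, so Ingrid has no further overlaps.
Rohan starts exactly when Ravi ends (back-to-back, no overlap), so Ravi has no further overlaps.
Amara starts after Rohan ends.
Every pair is clear; the schedule has no overlaps.

Yes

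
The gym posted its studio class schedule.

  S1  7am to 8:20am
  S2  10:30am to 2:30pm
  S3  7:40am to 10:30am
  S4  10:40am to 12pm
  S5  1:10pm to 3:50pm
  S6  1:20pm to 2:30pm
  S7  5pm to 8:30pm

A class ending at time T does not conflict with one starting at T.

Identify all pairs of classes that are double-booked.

Sorted by start: S1, S3, S2, S4, S5, S6, S7.
S3 starts before S1 ends → S1 and S3 overlap.
S2 starts after S1 ends, so nothing later overlaps S1 either.
S2 starts exactly when S3 ends (back-to-back, no overlap), so nothing later overlaps S3 either.
S4 starts before S2 ends → S2 and S4 overlap.
S5 starts before S2 ends → S2 and S5 overlap.
S6 starts before S2 ends → S2 and S6 overlap.
S7 starts after S2 ends.
S5 starts after S4 ends, so nothing later overlaps S4 either.
S6 starts before S5 ends → S5 and S6 overlap.
S7 starts after S5 ends.
S7 starts after S6 ends.

S1 & S3, S2 & S4, S2 & S5, S2 & S6, S5 & S6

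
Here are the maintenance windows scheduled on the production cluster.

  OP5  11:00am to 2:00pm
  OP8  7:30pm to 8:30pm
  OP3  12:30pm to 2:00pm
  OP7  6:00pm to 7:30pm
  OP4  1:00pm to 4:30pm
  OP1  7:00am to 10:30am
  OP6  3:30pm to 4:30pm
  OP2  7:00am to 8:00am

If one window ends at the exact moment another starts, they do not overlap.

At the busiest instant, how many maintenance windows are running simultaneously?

Sort all start/end points and keep a running count:
7:00am start OP1 → 1
7:00am start OP2 → 2
8:00am end OP2 → 1
10:30am end OP1 → 0
11:00am start OP5 → 1
12:30pm start OP3 → 2
1:00pm start OP4 → 3
2:00pm end OP3 → 2
2:00pm end OP5 → 1
3:30pm start OP6 → 2
4:30pm end OP4 → 1
4:30pm end OP6 → 0
6:00pm start OP7 → 1
7:30pm end OP7 → 0
7:30pm start OP8 → 1
8:30pm end OP8 → 0
Peak is 3, at 1:00pm (OP3, OP4, OP5).

3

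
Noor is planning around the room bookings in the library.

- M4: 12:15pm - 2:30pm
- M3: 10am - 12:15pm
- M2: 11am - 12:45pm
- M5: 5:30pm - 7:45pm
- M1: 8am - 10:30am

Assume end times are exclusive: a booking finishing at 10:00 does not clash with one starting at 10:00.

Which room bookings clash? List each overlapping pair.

Sorted by start: M1, M3, M2, M4, M5.
M3 starts before M1 ends → M1 and M3 overlap.
M2 starts after M1 ends — done with M1.
M2 starts before M3 ends → M3 and M2 overlap.
M4 starts exactly when M3 ends (back-to-back, no overlap) — done with M3.
M4 starts before M2 ends → M2 and M4 overlap.
M5 starts after M2 ends.
M5 starts after M4 ends.

M1 & M3, M2 & M3, M2 & M4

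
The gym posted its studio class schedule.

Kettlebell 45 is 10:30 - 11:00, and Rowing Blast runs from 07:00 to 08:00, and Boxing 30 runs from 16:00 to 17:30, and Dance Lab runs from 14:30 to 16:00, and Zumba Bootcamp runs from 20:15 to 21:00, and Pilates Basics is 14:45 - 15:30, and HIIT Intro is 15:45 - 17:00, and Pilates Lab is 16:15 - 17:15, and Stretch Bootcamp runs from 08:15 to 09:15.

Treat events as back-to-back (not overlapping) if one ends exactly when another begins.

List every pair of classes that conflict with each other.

Boxing 30 & HIIT Intro, Boxing 30 & Pilates Lab, Dance Lab & HIIT Intro, Dance Lab & Pilates Basics, HIIT Intro & Pilates Lab

Sorted by start: Rowing Blast, Stretch Bootcamp, Kettlebell 45, Dance Lab, Pilates Basics, HIIT Intro, Boxing 30, Pilates Lab, Zumba Bootcamp.
Stretch Bootcamp starts after Rowing Blast ends — done with Rowing Blast.
Kettlebell 45 starts after Stretch Bootcamp ends — done with Stretch Bootcamp.
Dance Lab starts after Kettlebell 45 ends — done with Kettlebell 45.
Pilates Basics starts before Dance Lab ends → Dance Lab and Pilates Basics overlap.
HIIT Intro starts before Dance Lab ends → Dance Lab and HIIT Intro overlap.
Boxing 30 starts exactly when Dance Lab ends (back-to-back, no overlap) — done with Dance Lab.
HIIT Intro starts after Pilates Basics ends — done with Pilates Basics.
Boxing 30 starts before HIIT Intro ends → HIIT Intro and Boxing 30 overlap.
Pilates Lab starts before HIIT Intro ends → HIIT Intro and Pilates Lab overlap.
Zumba Bootcamp starts after HIIT Intro ends.
Pilates Lab starts before Boxing 30 ends → Boxing 30 and Pilates Lab overlap.
Zumba Bootcamp starts after Boxing 30 ends.
Zumba Bootcamp starts after Pilates Lab ends.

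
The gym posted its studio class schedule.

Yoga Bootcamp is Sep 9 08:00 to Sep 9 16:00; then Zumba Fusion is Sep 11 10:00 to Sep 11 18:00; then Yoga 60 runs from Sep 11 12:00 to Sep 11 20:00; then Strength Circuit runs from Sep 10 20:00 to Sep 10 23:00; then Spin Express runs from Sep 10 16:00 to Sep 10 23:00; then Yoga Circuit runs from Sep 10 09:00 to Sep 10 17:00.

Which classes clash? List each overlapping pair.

Spin Express & Strength Circuit, Spin Express & Yoga Circuit, Yoga 60 & Zumba Fusion

Sorted by start: Yoga Bootcamp, Yoga Circuit, Spin Express, Strength Circuit, Zumba Fusion, Yoga 60.
Yoga Circuit starts after Yoga Bootcamp ends, so Yoga Bootcamp has no further overlaps.
Spin Express starts before Yoga Circuit ends → Yoga Circuit and Spin Express overlap.
Strength Circuit starts after Yoga Circuit ends, so Yoga Circuit has no further overlaps.
Strength Circuit starts before Spin Express ends → Spin Express and Strength Circuit overlap.
Zumba Fusion starts after Spin Express ends, so Spin Express has no further overlaps.
Zumba Fusion starts after Strength Circuit ends, so Strength Circuit has no further overlaps.
Yoga 60 starts before Zumba Fusion ends → Zumba Fusion and Yoga 60 overlap.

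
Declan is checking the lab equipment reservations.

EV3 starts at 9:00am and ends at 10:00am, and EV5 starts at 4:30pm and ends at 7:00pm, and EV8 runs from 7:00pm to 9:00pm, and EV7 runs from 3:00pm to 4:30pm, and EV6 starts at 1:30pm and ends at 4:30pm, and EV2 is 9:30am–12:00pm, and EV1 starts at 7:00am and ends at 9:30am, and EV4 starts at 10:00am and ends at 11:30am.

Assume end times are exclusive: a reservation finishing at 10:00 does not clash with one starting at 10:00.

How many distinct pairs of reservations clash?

Check each pair: they overlap iff neither finishes before the other starts.
Sorted by start: EV1, EV3, EV2, EV4, EV6, EV7, EV5, EV8.
EV3 starts before EV1 ends → EV1 and EV3 overlap.
EV2 starts exactly when EV1 ends (back-to-back, no overlap), so EV1 has no further overlaps.
EV2 starts before EV3 ends → EV3 and EV2 overlap.
EV4 starts exactly when EV3 ends (back-to-back, no overlap), so EV3 has no further overlaps.
EV4 starts before EV2 ends → EV2 and EV4 overlap.
EV6 starts after EV2 ends, so EV2 has no further overlaps.
EV6 starts after EV4 ends, so EV4 has no further overlaps.
EV7 starts before EV6 ends → EV6 and EV7 overlap.
EV5 starts exactly when EV6 ends (back-to-back, no overlap), so EV6 has no further overlaps.
EV5 starts exactly when EV7 ends (back-to-back, no overlap), so EV7 has no further overlaps.
EV8 starts exactly when EV5 ends (back-to-back, no overlap).
Overlapping pairs: EV1 & EV3, EV2 & EV3, EV2 & EV4, EV6 & EV7 — 4 in total.

4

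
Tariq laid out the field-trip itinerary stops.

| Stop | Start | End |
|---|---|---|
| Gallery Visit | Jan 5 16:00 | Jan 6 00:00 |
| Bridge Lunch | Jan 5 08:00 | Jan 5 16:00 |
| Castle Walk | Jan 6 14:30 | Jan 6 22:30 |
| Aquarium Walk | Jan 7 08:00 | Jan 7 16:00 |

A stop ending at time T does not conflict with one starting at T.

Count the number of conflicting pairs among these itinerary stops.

Sorted by start: Bridge Lunch, Gallery Visit, Castle Walk, Aquarium Walk.
Gallery Visit starts exactly when Bridge Lunch ends (back-to-back, no overlap), so Bridge Lunch has no further overlaps.
Castle Walk starts after Gallery Visit ends, so Gallery Visit has no further overlaps.
Aquarium Walk starts after Castle Walk ends.
No pair overlaps.

0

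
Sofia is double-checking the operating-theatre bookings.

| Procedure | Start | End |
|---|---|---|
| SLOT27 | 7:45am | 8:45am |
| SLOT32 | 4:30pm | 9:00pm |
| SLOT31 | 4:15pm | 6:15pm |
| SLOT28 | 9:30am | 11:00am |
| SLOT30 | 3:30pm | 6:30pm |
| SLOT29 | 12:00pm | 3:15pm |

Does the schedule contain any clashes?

Yes

Sorted by start: SLOT27, SLOT28, SLOT29, SLOT30, SLOT31, SLOT32.
SLOT28 starts after SLOT27 ends, so SLOT27 has no further overlaps.
SLOT29 starts after SLOT28 ends, so SLOT28 has no further overlaps.
SLOT30 starts after SLOT29 ends, so SLOT29 has no further overlaps.
SLOT31 starts before SLOT30 ends → SLOT30 and SLOT31 overlap.
That's a conflict, so the schedule is not conflict-free.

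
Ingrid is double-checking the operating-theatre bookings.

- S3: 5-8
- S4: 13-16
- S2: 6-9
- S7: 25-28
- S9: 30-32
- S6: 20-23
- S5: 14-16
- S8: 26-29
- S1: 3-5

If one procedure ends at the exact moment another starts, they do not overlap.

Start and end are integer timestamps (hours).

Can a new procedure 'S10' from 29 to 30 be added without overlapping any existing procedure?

Yes — the slot is free

S1: ends 5 at or before S10 starts 29 → clear.
S3: ends 8 at or before S10 starts 29 → clear.
S2: ends 9 at or before S10 starts 29 → clear.
S4: ends 16 at or before S10 starts 29 → clear.
S5: ends 16 at or before S10 starts 29 → clear.
S6: ends 23 at or before S10 starts 29 → clear.
S7: ends 28 at or before S10 starts 29 → clear.
S8: ends 29 at or before S10 starts 29 → clear.
S9: starts 30 at or after S10 ends 30 → clear.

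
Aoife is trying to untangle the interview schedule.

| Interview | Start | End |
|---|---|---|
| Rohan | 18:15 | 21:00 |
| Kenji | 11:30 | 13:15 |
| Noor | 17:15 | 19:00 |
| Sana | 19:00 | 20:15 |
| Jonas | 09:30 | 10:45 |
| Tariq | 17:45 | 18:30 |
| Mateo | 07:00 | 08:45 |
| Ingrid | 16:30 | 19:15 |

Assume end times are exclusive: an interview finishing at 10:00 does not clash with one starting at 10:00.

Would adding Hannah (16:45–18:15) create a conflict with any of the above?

Yes — it overlaps Ingrid, Noor, Tariq

Mateo: ends 08:45 at or before Hannah starts 16:45 → clear.
Jonas: ends 10:45 at or before Hannah starts 16:45 → clear.
Kenji: ends 13:15 at or before Hannah starts 16:45 → clear.
Ingrid: starts 16:30 before Hannah ends 18:15, and ends 19:15 after Hannah starts 16:45 → overlap.
Noor: starts 17:15 before Hannah ends 18:15, and ends 19:00 after Hannah starts 16:45 → overlap.
Tariq: starts 17:45 before Hannah ends 18:15, and ends 18:30 after Hannah starts 16:45 → overlap.
Rohan: starts 18:15 at or after Hannah ends 18:15 → clear.
Sana: starts 19:00 at or after Hannah ends 18:15 → clear.
Hannah overlaps Ingrid, Tariq, Noor.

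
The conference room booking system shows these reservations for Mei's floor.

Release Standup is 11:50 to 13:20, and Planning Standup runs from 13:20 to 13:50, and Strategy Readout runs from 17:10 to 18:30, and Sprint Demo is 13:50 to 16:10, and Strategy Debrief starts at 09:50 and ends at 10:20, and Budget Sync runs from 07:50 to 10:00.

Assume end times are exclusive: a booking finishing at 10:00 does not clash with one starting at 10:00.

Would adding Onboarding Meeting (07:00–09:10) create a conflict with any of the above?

Budget Sync: starts 07:50 before Onboarding Meeting ends 09:10, and ends 10:00 after Onboarding Meeting starts 07:00 → overlap.
Strategy Debrief: starts 09:50 at or after Onboarding Meeting ends 09:10 → clear.
Release Standup: starts 11:50 at or after Onboarding Meeting ends 09:10 → clear.
Planning Standup: starts 13:20 at or after Onboarding Meeting ends 09:10 → clear.
Sprint Demo: starts 13:50 at or after Onboarding Meeting ends 09:10 → clear.
Strategy Readout: starts 17:10 at or after Onboarding Meeting ends 09:10 → clear.
Onboarding Meeting overlaps Budget Sync.

Yes — it overlaps Budget Sync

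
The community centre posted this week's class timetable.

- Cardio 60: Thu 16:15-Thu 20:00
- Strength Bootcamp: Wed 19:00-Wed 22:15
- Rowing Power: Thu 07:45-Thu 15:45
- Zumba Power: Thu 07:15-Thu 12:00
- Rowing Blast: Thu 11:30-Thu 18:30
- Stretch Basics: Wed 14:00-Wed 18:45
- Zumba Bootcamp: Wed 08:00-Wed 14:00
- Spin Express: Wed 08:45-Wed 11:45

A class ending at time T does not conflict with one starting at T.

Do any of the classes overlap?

Sorted by start: Zumba Bootcamp, Spin Express, Stretch Basics, Strength Bootcamp, Zumba Power, Rowing Power, Rowing Blast, Cardio 60.
Spin Express starts before Zumba Bootcamp ends → Zumba Bootcamp and Spin Express overlap.
That's a conflict, so the schedule is not conflict-free.

Yes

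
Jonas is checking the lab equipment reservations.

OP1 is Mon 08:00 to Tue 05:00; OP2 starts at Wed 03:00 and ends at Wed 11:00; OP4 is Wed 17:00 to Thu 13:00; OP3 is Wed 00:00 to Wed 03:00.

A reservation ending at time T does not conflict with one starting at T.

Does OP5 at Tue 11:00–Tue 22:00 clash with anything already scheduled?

No — it doesn't clash with anything

OP1: ends Tue 05:00 at or before OP5 starts Tue 11:00 → clear.
OP3: starts Wed 00:00 at or after OP5 ends Tue 22:00 → clear.
OP2: starts Wed 03:00 at or after OP5 ends Tue 22:00 → clear.
OP4: starts Wed 17:00 at or after OP5 ends Tue 22:00 → clear.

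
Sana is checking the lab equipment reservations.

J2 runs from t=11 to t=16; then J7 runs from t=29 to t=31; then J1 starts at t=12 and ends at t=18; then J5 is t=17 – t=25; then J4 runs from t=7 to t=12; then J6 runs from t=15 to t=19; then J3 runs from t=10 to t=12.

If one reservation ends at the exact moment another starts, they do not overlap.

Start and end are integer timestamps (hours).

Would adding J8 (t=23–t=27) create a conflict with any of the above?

Yes — it overlaps J5

J4: ends t=12 at or before J8 starts t=23 → clear.
J3: ends t=12 at or before J8 starts t=23 → clear.
J2: ends t=16 at or before J8 starts t=23 → clear.
J1: ends t=18 at or before J8 starts t=23 → clear.
J6: ends t=19 at or before J8 starts t=23 → clear.
J5: starts t=17 before J8 ends t=27, and ends t=25 after J8 starts t=23 → overlap.
J7: starts t=29 at or after J8 ends t=27 → clear.
J8 overlaps J5.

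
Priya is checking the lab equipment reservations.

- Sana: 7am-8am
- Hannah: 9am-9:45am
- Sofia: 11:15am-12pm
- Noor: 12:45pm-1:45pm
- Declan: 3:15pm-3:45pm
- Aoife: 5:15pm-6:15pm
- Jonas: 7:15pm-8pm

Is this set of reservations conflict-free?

Sorted by start: Sana, Hannah, Sofia, Noor, Declan, Aoife, Jonas.
Hannah starts after Sana ends — done with Sana.
Sofia starts after Hannah ends — done with Hannah.
Noor starts after Sofia ends — done with Sofia.
Declan starts after Noor ends — done with Noor.
Aoife starts after Declan ends — done with Declan.
Jonas starts after Aoife ends.
Every pair is clear; the schedule has no overlaps.

Yes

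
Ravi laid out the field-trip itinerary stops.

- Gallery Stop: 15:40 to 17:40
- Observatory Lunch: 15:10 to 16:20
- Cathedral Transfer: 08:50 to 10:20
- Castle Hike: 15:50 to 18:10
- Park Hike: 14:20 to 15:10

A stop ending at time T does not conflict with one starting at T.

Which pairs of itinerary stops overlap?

Castle Hike & Gallery Stop, Castle Hike & Observatory Lunch, Gallery Stop & Observatory Lunch

Sorted by start: Cathedral Transfer, Park Hike, Observatory Lunch, Gallery Stop, Castle Hike.
Park Hike starts after Cathedral Transfer ends, so nothing later overlaps Cathedral Transfer either.
Observatory Lunch starts exactly when Park Hike ends (back-to-back, no overlap), so nothing later overlaps Park Hike either.
Gallery Stop starts before Observatory Lunch ends → Observatory Lunch and Gallery Stop overlap.
Castle Hike starts before Observatory Lunch ends → Observatory Lunch and Castle Hike overlap.
Castle Hike starts before Gallery Stop ends → Gallery Stop and Castle Hike overlap.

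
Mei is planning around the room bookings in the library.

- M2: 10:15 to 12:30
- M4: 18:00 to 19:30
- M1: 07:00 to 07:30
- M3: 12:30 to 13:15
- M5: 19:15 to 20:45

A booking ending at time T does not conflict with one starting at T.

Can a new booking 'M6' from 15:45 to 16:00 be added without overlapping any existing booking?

Yes — the slot is free

M1: ends 07:30 at or before M6 starts 15:45 → clear.
M2: ends 12:30 at or before M6 starts 15:45 → clear.
M3: ends 13:15 at or before M6 starts 15:45 → clear.
M4: starts 18:00 at or after M6 ends 16:00 → clear.
M5: starts 19:15 at or after M6 ends 16:00 → clear.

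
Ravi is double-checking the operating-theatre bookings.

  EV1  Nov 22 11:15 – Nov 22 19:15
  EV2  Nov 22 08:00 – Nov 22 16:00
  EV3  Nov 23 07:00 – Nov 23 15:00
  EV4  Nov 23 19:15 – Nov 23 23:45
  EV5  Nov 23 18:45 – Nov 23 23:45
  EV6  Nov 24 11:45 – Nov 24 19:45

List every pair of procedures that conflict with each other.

Sorted by start: EV2, EV1, EV3, EV5, EV4, EV6.
EV1 starts before EV2 ends → EV2 and EV1 overlap.
EV3 starts after EV2 ends — done with EV2.
EV3 starts after EV1 ends — done with EV1.
EV5 starts after EV3 ends — done with EV3.
EV4 starts before EV5 ends → EV5 and EV4 overlap.
EV6 starts after EV5 ends.
EV6 starts after EV4 ends.

EV1 & EV2, EV4 & EV5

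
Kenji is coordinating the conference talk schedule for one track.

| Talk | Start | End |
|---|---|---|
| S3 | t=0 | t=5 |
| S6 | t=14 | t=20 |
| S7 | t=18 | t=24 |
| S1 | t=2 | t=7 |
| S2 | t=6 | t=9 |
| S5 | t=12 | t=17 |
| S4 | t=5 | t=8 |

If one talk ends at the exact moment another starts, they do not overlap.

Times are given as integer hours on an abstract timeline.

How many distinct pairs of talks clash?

Sorted by start: S3, S1, S4, S2, S5, S6, S7.
S1 starts before S3 ends → S3 and S1 overlap.
S4 starts exactly when S3 ends (back-to-back, no overlap), so nothing later overlaps S3 either.
S4 starts before S1 ends → S1 and S4 overlap.
S2 starts before S1 ends → S1 and S2 overlap.
S5 starts after S1 ends, so nothing later overlaps S1 either.
S2 starts before S4 ends → S4 and S2 overlap.
S5 starts after S4 ends, so nothing later overlaps S4 either.
S5 starts after S2 ends, so nothing later overlaps S2 either.
S6 starts before S5 ends → S5 and S6 overlap.
S7 starts after S5 ends.
S7 starts before S6 ends → S6 and S7 overlap.
Overlapping pairs: S1 & S2, S1 & S3, S1 & S4, S2 & S4, S5 & S6, S6 & S7 — 6 in total.

6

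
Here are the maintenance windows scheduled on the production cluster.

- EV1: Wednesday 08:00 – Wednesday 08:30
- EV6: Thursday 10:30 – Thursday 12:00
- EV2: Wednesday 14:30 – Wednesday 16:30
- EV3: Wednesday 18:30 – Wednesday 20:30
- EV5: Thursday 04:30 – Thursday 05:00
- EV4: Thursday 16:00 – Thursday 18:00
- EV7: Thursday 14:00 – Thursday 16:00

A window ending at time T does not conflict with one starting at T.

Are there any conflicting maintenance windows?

Sorted by start: EV1, EV2, EV3, EV5, EV6, EV7, EV4.
EV2 starts after EV1 ends; EV1 is clear from here.
EV3 starts after EV2 ends; EV2 is clear from here.
EV5 starts after EV3 ends; EV3 is clear from here.
EV6 starts after EV5 ends; EV5 is clear from here.
EV7 starts after EV6 ends; EV6 is clear from here.
EV4 starts exactly when EV7 ends (back-to-back, no overlap).
Every pair is clear; the schedule has no overlaps.

No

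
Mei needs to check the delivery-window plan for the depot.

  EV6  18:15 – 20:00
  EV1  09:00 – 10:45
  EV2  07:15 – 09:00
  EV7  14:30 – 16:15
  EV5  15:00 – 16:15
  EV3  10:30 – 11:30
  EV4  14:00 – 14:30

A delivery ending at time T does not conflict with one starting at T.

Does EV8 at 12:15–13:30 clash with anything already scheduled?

EV2: ends 09:00 at or before EV8 starts 12:15 → clear.
EV1: ends 10:45 at or before EV8 starts 12:15 → clear.
EV3: ends 11:30 at or before EV8 starts 12:15 → clear.
EV4: starts 14:00 at or after EV8 ends 13:30 → clear.
EV7: starts 14:30 at or after EV8 ends 13:30 → clear.
EV5: starts 15:00 at or after EV8 ends 13:30 → clear.
EV6: starts 18:15 at or after EV8 ends 13:30 → clear.

No — it doesn't clash with anything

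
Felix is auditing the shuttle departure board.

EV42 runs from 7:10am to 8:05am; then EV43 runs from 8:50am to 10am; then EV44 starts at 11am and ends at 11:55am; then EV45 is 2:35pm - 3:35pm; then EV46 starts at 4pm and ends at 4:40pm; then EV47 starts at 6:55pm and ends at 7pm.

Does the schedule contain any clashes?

Sorted by start: EV42, EV43, EV44, EV45, EV46, EV47.
EV43 starts after EV42 ends; EV42 is clear from here.
EV44 starts after EV43 ends; EV43 is clear from here.
EV45 starts after EV44 ends; EV44 is clear from here.
EV46 starts after EV45 ends; EV45 is clear from here.
EV47 starts after EV46 ends.
Every pair is clear; the schedule has no overlaps.

No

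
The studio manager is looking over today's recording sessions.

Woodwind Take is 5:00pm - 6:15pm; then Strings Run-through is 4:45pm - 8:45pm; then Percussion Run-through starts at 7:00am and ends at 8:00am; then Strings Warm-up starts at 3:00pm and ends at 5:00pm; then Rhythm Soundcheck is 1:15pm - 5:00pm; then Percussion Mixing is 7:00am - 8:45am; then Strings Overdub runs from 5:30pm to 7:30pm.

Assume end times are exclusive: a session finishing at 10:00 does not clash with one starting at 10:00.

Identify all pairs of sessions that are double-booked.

Percussion Mixing & Percussion Run-through, Rhythm Soundcheck & Strings Run-through, Rhythm Soundcheck & Strings Warm-up, Strings Overdub & Strings Run-through, Strings Overdub & Woodwind Take, Strings Run-through & Strings Warm-up, Strings Run-through & Woodwind Take

Sorted by start: Percussion Run-through, Percussion Mixing, Rhythm Soundcheck, Strings Warm-up, Strings Run-through, Woodwind Take, Strings Overdub.
Percussion Mixing starts before Percussion Run-through ends → Percussion Run-through and Percussion Mixing overlap.
Rhythm Soundcheck starts after Percussion Run-through ends, so Percussion Run-through has no further overlaps.
Rhythm Soundcheck starts after Percussion Mixing ends, so Percussion Mixing has no further overlaps.
Strings Warm-up starts before Rhythm Soundcheck ends → Rhythm Soundcheck and Strings Warm-up overlap.
Strings Run-through starts before Rhythm Soundcheck ends → Rhythm Soundcheck and Strings Run-through overlap.
Woodwind Take starts exactly when Rhythm Soundcheck ends (back-to-back, no overlap), so Rhythm Soundcheck has no further overlaps.
Strings Run-through starts before Strings Warm-up ends → Strings Warm-up and Strings Run-through overlap.
Woodwind Take starts exactly when Strings Warm-up ends (back-to-back, no overlap), so Strings Warm-up has no further overlaps.
Woodwind Take starts before Strings Run-through ends → Strings Run-through and Woodwind Take overlap.
Strings Overdub starts before Strings Run-through ends → Strings Run-through and Strings Overdub overlap.
Strings Overdub starts before Woodwind Take ends → Woodwind Take and Strings Overdub overlap.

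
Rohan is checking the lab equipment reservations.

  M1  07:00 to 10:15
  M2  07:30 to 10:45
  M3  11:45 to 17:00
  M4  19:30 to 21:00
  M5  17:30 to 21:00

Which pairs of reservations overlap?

M1 & M2, M4 & M5

Sorted by start: M1, M2, M3, M5, M4.
M2 starts before M1 ends → M1 and M2 overlap.
M3 starts after M1 ends, so M1 has no further overlaps.
M3 starts after M2 ends, so M2 has no further overlaps.
M5 starts after M3 ends, so M3 has no further overlaps.
M4 starts before M5 ends → M5 and M4 overlap.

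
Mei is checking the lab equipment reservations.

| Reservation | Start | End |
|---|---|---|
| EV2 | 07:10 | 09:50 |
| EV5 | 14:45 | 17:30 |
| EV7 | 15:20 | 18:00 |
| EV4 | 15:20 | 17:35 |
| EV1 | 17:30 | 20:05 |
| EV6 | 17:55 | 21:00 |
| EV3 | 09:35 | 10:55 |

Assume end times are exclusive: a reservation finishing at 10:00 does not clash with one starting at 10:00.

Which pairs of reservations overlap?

Sorted by start: EV2, EV3, EV5, EV4, EV7, EV1, EV6.
EV3 starts before EV2 ends → EV2 and EV3 overlap.
EV5 starts after EV2 ends, so nothing later overlaps EV2 either.
EV5 starts after EV3 ends, so nothing later overlaps EV3 either.
EV4 starts before EV5 ends → EV5 and EV4 overlap.
EV7 starts before EV5 ends → EV5 and EV7 overlap.
EV1 starts exactly when EV5 ends (back-to-back, no overlap), so nothing later overlaps EV5 either.
EV7 starts before EV4 ends → EV4 and EV7 overlap.
EV1 starts before EV4 ends → EV4 and EV1 overlap.
EV6 starts after EV4 ends.
EV1 starts before EV7 ends → EV7 and EV1 overlap.
EV6 starts before EV7 ends → EV7 and EV6 overlap.
EV6 starts before EV1 ends → EV1 and EV6 overlap.

EV1 & EV4, EV1 & EV6, EV1 & EV7, EV2 & EV3, EV4 & EV5, EV4 & EV7, EV5 & EV7, EV6 & EV7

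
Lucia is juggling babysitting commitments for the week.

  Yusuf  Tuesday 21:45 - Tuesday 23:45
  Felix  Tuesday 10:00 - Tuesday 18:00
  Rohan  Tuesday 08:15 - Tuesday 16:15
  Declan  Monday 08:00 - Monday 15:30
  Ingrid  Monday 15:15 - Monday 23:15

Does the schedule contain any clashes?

Yes

Check each pair: they overlap iff neither finishes before the other starts.
Sorted by start: Declan, Ingrid, Rohan, Felix, Yusuf.
Ingrid starts before Declan ends → Declan and Ingrid overlap.
That's a conflict, so the schedule is not conflict-free.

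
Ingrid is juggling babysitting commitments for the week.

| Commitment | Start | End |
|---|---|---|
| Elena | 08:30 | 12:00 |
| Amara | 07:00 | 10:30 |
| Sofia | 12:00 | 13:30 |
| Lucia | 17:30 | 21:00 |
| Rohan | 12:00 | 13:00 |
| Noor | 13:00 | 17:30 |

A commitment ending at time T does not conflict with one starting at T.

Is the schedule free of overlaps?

Sorted by start: Amara, Elena, Sofia, Rohan, Noor, Lucia.
Elena starts before Amara ends → Amara and Elena overlap.
That's a conflict, so the schedule is not conflict-free.

No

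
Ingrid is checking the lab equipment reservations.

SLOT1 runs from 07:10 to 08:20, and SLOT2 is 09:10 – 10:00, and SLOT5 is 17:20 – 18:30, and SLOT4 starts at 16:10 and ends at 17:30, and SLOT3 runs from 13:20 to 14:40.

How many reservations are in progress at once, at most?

Walk through starts and ends in time order (an end at T is processed before a start at T):
07:10 start SLOT1 → 1
08:20 end SLOT1 → 0
09:10 start SLOT2 → 1
10:00 end SLOT2 → 0
13:20 start SLOT3 → 1
14:40 end SLOT3 → 0
16:10 start SLOT4 → 1
17:20 start SLOT5 → 2
17:30 end SLOT4 → 1
18:30 end SLOT5 → 0
Peak is 2, at 17:20 (SLOT4, SLOT5).

2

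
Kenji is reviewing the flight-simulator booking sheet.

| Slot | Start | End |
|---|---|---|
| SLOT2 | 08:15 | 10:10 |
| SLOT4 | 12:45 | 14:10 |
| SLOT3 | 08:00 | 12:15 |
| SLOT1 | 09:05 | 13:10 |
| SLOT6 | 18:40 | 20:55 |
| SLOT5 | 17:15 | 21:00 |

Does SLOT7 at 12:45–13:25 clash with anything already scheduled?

SLOT3: ends 12:15 at or before SLOT7 starts 12:45 → clear.
SLOT2: ends 10:10 at or before SLOT7 starts 12:45 → clear.
SLOT1: starts 09:05 before SLOT7 ends 13:25, and ends 13:10 after SLOT7 starts 12:45 → overlap.
SLOT4: starts 12:45 before SLOT7 ends 13:25, and ends 14:10 after SLOT7 starts 12:45 → overlap.
SLOT5: starts 17:15 at or after SLOT7 ends 13:25 → clear.
SLOT6: starts 18:40 at or after SLOT7 ends 13:25 → clear.
SLOT7 overlaps SLOT1, SLOT4.

Yes — it overlaps SLOT1, SLOT4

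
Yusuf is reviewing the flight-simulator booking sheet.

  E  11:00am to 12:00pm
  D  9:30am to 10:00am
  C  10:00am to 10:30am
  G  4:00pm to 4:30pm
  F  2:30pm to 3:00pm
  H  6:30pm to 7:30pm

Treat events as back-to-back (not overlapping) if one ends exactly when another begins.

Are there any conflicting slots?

No

Two intervals overlap when each starts before the other ends.
Sorted by start: D, C, E, F, G, H.
C starts exactly when D ends (back-to-back, no overlap); D is clear from here.
E starts after C ends; C is clear from here.
F starts after E ends; E is clear from here.
G starts after F ends; F is clear from here.
H starts after G ends.
Every pair is clear; the schedule has no overlaps.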